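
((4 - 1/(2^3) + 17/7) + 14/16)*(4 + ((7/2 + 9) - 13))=25.12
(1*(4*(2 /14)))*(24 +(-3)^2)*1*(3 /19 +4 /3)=3740 /133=28.12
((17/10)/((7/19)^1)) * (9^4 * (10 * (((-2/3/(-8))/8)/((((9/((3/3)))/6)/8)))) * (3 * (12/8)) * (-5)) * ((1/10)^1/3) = -706401/56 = -12614.30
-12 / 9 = -4 / 3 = -1.33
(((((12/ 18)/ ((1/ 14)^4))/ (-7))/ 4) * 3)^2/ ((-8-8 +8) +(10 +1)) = 7529536/ 3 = 2509845.33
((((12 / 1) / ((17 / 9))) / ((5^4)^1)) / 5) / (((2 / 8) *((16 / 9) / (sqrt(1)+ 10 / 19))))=7047 / 1009375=0.01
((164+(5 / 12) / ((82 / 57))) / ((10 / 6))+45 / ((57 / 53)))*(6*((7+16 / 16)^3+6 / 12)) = 65630385 / 152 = 431778.85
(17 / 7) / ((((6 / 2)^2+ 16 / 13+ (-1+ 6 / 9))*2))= 663 / 5404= 0.12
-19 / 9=-2.11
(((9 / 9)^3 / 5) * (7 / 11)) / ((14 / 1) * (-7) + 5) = -7 / 5115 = -0.00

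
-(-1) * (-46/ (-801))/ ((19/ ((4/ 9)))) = 184/ 136971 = 0.00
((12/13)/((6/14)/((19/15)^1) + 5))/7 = 114/4615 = 0.02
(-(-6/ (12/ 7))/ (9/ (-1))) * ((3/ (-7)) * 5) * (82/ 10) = 41/ 6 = 6.83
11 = 11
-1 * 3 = -3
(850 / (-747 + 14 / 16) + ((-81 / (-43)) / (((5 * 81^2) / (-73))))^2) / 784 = -42087496351 / 28964665616400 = -0.00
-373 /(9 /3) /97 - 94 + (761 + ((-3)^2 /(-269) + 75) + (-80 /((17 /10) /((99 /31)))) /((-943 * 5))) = 28815069530942 /38901610119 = 740.72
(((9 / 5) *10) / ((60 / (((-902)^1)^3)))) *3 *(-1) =3302418636 / 5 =660483727.20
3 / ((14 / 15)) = 45 / 14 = 3.21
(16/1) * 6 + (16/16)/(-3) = 287/3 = 95.67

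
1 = 1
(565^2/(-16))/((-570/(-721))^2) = -31922.56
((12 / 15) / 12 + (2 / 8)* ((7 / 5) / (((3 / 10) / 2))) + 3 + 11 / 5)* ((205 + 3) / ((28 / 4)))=7904 / 35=225.83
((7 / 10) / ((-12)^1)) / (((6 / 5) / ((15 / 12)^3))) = -0.09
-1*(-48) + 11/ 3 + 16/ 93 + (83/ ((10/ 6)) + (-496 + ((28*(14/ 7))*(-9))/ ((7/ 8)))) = -150406/ 155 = -970.36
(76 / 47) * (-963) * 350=-25615800 / 47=-545017.02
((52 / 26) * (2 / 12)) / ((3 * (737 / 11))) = 1 / 603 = 0.00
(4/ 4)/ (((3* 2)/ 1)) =0.17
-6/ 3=-2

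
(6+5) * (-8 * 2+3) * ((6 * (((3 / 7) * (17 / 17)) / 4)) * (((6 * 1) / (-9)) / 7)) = 429 / 49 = 8.76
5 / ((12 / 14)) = 35 / 6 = 5.83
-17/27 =-0.63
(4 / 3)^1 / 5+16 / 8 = 34 / 15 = 2.27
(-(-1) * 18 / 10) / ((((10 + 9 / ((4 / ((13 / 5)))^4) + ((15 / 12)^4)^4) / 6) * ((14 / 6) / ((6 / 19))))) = 521838526464000 / 16827631330215797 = 0.03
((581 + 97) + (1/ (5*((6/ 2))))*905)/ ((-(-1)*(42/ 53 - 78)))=-117395/ 12276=-9.56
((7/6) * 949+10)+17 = 6805/6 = 1134.17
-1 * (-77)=77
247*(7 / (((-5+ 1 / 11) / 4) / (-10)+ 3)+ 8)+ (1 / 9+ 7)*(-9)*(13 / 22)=2491.86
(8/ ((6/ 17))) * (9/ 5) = 40.80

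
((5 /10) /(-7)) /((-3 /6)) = 1 /7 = 0.14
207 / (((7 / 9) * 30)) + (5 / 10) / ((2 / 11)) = 1627 / 140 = 11.62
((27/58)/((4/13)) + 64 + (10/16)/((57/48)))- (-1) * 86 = 670189/4408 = 152.04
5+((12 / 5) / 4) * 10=11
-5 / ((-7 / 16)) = 80 / 7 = 11.43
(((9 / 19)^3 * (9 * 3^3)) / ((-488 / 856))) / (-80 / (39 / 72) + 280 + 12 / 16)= -985645908 / 2894902681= -0.34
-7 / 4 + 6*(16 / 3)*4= 505 / 4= 126.25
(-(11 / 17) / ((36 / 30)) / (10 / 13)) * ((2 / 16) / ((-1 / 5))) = 715 / 1632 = 0.44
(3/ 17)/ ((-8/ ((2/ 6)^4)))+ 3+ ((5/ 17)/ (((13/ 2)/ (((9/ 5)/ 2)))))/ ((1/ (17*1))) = 176243/ 47736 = 3.69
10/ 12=5/ 6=0.83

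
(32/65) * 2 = 64/65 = 0.98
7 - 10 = -3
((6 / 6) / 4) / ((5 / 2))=1 / 10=0.10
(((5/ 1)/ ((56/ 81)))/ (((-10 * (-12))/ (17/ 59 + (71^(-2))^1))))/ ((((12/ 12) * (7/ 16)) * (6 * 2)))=192951/ 58294124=0.00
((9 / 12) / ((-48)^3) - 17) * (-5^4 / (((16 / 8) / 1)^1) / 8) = 1566720625 / 2359296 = 664.06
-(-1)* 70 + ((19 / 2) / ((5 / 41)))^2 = 613841 / 100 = 6138.41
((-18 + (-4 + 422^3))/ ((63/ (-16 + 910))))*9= 9597910692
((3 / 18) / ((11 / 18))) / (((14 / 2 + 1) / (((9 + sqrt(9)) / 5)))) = 9 / 110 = 0.08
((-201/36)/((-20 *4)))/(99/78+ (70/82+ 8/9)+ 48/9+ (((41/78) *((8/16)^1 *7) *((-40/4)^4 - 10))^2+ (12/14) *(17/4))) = 9749103/47185295342389040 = 0.00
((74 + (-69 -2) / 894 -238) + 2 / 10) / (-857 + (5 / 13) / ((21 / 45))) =66661231 / 348266640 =0.19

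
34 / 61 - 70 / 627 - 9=-327175 / 38247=-8.55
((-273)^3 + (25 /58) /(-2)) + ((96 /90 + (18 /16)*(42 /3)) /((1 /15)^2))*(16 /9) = -7078212311 /348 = -20339690.55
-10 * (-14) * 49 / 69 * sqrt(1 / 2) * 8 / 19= 27440 * sqrt(2) / 1311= 29.60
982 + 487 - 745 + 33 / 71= 51437 / 71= 724.46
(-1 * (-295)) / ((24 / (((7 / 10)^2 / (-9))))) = -2891 / 4320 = -0.67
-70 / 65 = -14 / 13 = -1.08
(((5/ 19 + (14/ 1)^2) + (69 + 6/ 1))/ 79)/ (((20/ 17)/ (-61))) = -2672349/ 15010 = -178.04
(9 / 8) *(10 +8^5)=147501 / 4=36875.25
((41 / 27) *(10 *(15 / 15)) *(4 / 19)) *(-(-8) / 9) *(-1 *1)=-2.84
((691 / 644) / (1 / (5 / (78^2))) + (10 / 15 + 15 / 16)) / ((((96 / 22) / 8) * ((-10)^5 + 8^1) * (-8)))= 34588037 / 9402678125568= 0.00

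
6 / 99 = 2 / 33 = 0.06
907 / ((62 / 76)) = 34466 / 31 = 1111.81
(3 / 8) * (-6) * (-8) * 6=108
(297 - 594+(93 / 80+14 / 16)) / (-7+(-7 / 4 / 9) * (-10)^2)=30339 / 2720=11.15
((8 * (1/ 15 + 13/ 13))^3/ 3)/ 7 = 2097152/ 70875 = 29.59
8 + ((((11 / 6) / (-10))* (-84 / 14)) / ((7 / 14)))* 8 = 128 / 5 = 25.60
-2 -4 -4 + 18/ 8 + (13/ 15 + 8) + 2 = 187/ 60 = 3.12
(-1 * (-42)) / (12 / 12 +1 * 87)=0.48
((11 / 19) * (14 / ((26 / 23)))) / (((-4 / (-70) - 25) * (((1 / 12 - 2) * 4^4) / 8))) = 2695 / 575016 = 0.00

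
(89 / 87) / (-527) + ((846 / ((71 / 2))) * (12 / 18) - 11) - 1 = 12648005 / 3255279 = 3.89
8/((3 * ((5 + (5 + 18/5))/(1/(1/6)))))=20/17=1.18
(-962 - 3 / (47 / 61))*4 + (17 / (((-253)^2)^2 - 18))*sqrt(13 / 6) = -181588 / 47 + 17*sqrt(78) / 24582912378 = -3863.57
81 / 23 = 3.52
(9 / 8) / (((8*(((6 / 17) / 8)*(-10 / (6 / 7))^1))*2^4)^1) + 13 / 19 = 0.67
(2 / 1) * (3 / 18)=1 / 3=0.33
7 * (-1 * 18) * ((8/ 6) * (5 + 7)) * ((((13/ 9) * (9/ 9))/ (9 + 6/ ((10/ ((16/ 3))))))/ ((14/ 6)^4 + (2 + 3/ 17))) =-10024560/ 1336327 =-7.50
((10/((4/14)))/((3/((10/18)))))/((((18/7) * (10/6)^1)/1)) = 245/162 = 1.51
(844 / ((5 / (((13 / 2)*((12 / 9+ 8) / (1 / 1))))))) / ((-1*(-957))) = 153608 / 14355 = 10.70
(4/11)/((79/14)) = 56/869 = 0.06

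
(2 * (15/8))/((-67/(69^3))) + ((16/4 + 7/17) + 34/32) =-334979417/18224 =-18381.22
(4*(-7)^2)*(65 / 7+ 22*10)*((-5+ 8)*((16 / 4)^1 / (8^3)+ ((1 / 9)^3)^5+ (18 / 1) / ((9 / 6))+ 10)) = 2172082470069295721945 / 732057358558752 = 2967093.28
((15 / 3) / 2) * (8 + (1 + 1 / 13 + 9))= 1175 / 26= 45.19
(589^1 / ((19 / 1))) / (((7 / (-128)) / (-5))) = 19840 / 7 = 2834.29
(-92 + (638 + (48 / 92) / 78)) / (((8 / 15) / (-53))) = -16223565 / 299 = -54259.41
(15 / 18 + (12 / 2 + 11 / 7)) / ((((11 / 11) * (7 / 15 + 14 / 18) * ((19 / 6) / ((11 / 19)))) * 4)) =174735 / 566048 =0.31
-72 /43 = -1.67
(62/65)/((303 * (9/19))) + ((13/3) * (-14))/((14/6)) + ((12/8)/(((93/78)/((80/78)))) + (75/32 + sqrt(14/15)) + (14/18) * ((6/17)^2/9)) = -21.38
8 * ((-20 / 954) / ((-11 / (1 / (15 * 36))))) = 4 / 141669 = 0.00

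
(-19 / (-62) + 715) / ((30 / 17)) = 251311 / 620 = 405.34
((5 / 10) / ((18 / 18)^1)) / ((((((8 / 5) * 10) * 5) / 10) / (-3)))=-3 / 16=-0.19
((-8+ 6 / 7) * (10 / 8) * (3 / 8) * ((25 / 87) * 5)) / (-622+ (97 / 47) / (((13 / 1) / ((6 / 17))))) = 162296875 / 20982508736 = 0.01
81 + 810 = 891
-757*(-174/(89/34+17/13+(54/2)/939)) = 18222658428/547033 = 33311.81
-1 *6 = -6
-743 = -743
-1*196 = -196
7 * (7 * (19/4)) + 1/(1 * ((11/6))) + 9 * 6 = 12641/44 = 287.30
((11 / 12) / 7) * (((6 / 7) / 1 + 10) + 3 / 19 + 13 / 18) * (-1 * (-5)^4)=-193180625 / 201096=-960.64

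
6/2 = 3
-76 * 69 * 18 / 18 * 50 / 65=-4033.85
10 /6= 5 /3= 1.67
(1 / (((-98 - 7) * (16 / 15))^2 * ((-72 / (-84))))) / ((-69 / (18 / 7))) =-1 / 288512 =-0.00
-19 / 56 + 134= 7485 / 56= 133.66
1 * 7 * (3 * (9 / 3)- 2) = 49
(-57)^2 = 3249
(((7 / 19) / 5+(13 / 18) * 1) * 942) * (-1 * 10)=-427354 / 57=-7497.44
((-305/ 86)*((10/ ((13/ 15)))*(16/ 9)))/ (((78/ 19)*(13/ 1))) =-1159000/ 850239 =-1.36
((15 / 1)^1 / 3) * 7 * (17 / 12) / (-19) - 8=-2419 / 228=-10.61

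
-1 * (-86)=86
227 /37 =6.14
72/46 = 1.57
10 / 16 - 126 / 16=-29 / 4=-7.25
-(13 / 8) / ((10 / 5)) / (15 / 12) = -13 / 20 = -0.65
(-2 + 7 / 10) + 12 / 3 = 27 / 10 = 2.70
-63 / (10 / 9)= -56.70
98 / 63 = 14 / 9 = 1.56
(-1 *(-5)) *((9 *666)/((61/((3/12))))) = 14985/122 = 122.83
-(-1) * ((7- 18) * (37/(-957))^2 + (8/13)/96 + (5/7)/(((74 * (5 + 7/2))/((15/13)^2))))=-2111510465/247814418852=-0.01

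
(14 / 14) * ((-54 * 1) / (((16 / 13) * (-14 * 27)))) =13 / 112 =0.12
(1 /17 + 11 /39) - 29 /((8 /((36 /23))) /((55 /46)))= -9039149 /1402908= -6.44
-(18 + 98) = -116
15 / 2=7.50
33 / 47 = 0.70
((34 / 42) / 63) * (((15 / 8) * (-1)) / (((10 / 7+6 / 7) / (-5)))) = 425 / 8064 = 0.05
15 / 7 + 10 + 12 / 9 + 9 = 472 / 21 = 22.48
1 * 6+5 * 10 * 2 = 106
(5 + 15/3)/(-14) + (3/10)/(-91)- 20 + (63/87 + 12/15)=-101303/5278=-19.19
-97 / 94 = -1.03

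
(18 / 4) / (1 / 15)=135 / 2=67.50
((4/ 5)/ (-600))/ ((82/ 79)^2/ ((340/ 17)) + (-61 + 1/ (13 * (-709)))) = 57523297/ 2629371451950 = 0.00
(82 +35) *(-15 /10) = -351 /2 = -175.50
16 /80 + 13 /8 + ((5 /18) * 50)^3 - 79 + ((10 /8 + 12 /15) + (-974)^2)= 5547865303 /5832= 951280.06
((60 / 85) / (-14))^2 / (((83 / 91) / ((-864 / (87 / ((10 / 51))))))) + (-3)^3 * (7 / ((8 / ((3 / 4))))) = -46950147639 / 2648932384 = -17.72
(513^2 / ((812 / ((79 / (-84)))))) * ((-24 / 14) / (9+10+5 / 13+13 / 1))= 270274563 / 16750748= 16.14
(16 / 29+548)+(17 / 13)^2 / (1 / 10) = 2772262 / 4901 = 565.65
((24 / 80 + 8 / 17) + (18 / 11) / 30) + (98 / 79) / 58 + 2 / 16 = 16648657 / 17136680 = 0.97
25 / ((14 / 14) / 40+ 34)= 1000 / 1361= 0.73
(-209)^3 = -9129329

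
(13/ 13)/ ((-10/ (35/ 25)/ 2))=-7/ 25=-0.28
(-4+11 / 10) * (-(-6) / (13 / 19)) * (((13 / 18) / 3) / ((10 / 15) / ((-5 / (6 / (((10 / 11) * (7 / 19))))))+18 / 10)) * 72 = 77140 / 103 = 748.93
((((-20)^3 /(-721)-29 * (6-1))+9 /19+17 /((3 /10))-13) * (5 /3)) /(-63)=18445145 /7767333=2.37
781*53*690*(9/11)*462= 10796122260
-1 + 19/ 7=12/ 7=1.71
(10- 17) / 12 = -7 / 12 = -0.58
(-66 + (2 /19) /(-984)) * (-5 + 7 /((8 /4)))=616969 /6232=99.00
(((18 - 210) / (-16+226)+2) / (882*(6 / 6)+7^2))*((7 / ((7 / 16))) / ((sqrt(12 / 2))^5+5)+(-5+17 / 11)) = -590836 / 146222615+1152*sqrt(6) / 13292965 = -0.00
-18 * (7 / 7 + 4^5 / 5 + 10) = -19422 / 5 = -3884.40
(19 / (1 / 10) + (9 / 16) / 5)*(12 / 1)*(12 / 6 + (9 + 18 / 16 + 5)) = 6250899 / 160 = 39068.12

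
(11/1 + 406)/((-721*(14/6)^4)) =-33777/1731121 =-0.02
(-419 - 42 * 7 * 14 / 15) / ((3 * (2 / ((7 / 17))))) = -24269 / 510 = -47.59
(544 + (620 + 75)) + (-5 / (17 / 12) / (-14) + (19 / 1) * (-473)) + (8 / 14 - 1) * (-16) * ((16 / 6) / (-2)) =-923070 / 119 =-7756.89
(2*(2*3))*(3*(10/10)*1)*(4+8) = 432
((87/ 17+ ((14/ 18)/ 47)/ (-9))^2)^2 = 12016673335389861610000/ 17543942398694179521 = 684.95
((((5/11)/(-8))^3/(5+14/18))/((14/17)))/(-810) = 425/8930009088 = 0.00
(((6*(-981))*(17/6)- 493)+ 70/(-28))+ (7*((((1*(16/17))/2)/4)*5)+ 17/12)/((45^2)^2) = -14365268492621/836527500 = -17172.50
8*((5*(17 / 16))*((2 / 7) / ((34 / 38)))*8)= 760 / 7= 108.57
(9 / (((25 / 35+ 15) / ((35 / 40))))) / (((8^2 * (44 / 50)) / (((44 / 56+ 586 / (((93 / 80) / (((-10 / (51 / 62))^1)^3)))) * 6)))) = -176602432388095 / 3652442112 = -48351.88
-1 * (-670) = 670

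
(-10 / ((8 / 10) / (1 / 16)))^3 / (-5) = 3125 / 32768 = 0.10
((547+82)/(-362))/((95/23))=-14467/34390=-0.42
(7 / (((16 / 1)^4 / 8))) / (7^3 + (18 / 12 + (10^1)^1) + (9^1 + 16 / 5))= 35 / 15020032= 0.00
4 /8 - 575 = -1149 /2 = -574.50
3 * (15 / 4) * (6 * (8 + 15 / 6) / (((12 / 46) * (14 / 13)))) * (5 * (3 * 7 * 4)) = 4238325 / 4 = 1059581.25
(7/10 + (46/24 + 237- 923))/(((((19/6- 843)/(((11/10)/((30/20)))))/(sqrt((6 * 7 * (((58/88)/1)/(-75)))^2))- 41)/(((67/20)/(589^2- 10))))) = 557681803/265677487653600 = 0.00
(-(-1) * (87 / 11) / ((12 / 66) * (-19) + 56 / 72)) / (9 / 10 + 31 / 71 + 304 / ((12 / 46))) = -333558 / 131705371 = -0.00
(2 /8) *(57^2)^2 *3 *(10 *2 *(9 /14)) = 1425060135 /14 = 101790009.64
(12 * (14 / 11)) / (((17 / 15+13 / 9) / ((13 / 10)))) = 2457 / 319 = 7.70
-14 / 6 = -7 / 3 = -2.33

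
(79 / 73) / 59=79 / 4307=0.02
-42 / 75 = -14 / 25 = -0.56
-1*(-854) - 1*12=842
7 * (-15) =-105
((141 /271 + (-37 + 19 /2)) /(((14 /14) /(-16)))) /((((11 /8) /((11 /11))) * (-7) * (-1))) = 133696 /2981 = 44.85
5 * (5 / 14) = 25 / 14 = 1.79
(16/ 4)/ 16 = 1/ 4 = 0.25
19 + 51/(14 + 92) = 2065/106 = 19.48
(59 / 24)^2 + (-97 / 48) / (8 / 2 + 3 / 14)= 189083 / 33984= 5.56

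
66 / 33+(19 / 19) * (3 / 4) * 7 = 29 / 4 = 7.25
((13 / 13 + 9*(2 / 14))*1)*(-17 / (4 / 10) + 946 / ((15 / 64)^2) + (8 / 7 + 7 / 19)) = 8225983048 / 209475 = 39269.52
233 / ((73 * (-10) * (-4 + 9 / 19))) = 4427 / 48910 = 0.09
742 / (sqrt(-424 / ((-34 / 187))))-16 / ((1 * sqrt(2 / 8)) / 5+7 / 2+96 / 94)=-1880 / 543+7 * sqrt(583) / 11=11.90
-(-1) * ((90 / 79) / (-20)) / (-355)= 9 / 56090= 0.00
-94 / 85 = -1.11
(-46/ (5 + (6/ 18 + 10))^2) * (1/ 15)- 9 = -2073/ 230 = -9.01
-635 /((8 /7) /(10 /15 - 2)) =4445 /6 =740.83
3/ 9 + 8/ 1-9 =-2/ 3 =-0.67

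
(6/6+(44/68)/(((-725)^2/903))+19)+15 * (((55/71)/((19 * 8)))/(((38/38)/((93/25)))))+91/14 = 2583012152561/96433265000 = 26.79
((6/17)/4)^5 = 243/45435424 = 0.00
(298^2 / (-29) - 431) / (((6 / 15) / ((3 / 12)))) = -506515 / 232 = -2183.25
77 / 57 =1.35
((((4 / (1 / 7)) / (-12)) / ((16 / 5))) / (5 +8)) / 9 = -35 / 5616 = -0.01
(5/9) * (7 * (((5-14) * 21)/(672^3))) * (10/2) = -25/2064384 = -0.00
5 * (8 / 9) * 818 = 32720 / 9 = 3635.56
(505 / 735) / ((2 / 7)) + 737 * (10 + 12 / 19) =6254627 / 798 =7837.88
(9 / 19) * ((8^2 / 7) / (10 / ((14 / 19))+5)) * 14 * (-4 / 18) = -896 / 1235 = -0.73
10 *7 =70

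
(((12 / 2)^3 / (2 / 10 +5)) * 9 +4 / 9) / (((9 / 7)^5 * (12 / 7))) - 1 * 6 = 1163664058 / 20726199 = 56.14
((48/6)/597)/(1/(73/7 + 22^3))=596872/4179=142.83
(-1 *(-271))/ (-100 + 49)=-271/ 51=-5.31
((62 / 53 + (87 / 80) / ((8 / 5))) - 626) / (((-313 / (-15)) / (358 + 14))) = -5906760615 / 530848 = -11127.03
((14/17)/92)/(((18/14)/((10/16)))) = 245/56304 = 0.00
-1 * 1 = -1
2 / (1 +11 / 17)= 17 / 14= 1.21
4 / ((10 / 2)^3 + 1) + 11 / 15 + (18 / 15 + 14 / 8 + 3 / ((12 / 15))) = 4703 / 630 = 7.47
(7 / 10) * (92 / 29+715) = 145789 / 290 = 502.72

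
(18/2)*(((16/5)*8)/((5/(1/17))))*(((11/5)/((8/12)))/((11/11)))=19008/2125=8.94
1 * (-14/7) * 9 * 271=-4878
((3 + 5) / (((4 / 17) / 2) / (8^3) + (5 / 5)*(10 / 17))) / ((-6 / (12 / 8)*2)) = -1.70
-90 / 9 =-10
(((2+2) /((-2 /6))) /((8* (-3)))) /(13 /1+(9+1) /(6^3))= 54 /1409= 0.04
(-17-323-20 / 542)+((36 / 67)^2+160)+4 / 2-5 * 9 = -270977411 / 1216519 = -222.75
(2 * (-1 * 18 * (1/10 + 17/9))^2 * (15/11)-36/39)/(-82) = -1249269/29315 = -42.62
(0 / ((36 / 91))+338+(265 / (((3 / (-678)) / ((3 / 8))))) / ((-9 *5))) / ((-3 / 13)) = -130585 / 36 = -3627.36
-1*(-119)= 119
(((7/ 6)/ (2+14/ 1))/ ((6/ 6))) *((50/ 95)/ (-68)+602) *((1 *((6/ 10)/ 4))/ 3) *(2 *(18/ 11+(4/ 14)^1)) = 4796273/ 568480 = 8.44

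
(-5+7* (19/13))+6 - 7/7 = 133/13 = 10.23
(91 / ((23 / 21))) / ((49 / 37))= 1443 / 23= 62.74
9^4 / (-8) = -6561 / 8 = -820.12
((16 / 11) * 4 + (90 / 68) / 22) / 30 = 4397 / 22440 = 0.20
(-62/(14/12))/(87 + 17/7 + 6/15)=-155/262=-0.59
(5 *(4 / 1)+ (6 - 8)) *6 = 108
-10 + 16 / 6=-22 / 3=-7.33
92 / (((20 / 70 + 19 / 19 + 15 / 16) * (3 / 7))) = 72128 / 747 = 96.56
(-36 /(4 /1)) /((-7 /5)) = 45 /7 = 6.43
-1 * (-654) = 654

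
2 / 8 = 1 / 4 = 0.25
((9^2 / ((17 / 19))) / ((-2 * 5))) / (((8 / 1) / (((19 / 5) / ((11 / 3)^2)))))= -263169 / 822800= -0.32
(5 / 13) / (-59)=-5 / 767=-0.01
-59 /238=-0.25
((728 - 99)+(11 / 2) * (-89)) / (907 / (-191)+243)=53289 / 91012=0.59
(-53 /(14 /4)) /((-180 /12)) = 106 /105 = 1.01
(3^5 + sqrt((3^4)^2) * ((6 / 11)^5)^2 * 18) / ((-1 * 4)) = -6390953862651 / 103749698404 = -61.60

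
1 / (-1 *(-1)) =1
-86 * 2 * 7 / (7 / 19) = -3268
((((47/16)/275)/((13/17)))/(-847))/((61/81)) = -64719/2955352400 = -0.00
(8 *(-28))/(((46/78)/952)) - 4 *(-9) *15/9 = -8315292/23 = -361534.43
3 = 3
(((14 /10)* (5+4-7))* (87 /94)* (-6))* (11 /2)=-20097 /235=-85.52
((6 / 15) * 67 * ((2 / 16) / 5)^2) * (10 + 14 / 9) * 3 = 0.58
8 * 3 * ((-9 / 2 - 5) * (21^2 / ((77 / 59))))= -847476 / 11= -77043.27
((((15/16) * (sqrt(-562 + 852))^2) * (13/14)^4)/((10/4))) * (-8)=-12424035/19208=-646.82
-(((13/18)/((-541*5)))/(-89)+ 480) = -480.00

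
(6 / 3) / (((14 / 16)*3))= 16 / 21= 0.76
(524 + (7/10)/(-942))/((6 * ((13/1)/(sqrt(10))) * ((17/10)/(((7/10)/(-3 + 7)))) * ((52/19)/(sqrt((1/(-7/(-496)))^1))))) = 93785387 * sqrt(2170)/649527840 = 6.73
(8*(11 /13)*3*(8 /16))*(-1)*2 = -20.31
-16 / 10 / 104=-0.02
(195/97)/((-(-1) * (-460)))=-39/8924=-0.00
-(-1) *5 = 5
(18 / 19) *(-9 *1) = -162 / 19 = -8.53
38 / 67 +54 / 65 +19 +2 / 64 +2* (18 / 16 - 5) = 1766971 / 139360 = 12.68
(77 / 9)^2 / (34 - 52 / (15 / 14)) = -29645 / 5886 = -5.04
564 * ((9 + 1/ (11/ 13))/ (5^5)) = 63168/ 34375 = 1.84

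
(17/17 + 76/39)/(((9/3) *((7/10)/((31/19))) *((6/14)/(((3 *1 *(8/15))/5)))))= 11408/6669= 1.71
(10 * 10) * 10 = 1000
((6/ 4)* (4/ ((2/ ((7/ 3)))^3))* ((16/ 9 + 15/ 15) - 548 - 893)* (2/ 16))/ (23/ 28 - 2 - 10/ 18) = 3884818/ 3933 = 987.75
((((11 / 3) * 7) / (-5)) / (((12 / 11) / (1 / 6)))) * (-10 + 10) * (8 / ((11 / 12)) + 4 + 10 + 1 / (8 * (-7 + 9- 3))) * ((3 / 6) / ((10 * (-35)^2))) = 0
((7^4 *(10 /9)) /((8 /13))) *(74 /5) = 1154881 /18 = 64160.06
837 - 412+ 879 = 1304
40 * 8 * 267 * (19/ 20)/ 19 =4272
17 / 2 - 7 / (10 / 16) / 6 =199 / 30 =6.63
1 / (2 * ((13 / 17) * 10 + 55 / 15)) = 51 / 1154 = 0.04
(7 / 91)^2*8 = 8 / 169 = 0.05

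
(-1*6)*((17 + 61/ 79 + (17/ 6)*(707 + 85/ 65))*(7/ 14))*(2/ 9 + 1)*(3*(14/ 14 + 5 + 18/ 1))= -534506.00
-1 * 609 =-609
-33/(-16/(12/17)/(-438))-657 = -44019/34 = -1294.68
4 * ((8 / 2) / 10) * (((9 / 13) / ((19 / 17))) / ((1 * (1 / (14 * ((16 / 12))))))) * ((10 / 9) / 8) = 1904 / 741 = 2.57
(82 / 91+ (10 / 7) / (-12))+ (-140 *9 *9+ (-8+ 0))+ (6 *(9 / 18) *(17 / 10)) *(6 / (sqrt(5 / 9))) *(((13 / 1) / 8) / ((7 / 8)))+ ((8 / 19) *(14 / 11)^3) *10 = -22365741427 / 1972542+ 5967 *sqrt(5) / 175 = -11262.29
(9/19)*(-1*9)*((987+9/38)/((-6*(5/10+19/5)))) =5064525/31046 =163.13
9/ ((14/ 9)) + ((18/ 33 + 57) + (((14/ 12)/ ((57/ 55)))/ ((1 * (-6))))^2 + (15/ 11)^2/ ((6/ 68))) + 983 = 1067.44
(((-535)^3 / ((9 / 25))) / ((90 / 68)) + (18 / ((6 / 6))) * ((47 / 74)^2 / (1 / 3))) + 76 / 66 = -784036651871399 / 2439558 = -321384714.72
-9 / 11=-0.82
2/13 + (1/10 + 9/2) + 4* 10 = 44.75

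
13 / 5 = 2.60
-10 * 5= -50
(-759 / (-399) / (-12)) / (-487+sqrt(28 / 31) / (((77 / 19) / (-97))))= 0.00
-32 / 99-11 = -1121 / 99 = -11.32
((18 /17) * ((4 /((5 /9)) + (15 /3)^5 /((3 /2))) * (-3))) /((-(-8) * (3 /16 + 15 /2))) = -376296 /3485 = -107.98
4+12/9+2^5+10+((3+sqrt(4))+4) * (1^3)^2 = 169/3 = 56.33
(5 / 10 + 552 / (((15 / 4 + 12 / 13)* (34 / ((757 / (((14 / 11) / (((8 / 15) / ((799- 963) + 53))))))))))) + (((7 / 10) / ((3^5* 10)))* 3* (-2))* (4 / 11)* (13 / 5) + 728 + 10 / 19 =120600568491143 / 167711370750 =719.10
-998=-998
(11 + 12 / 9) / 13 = 37 / 39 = 0.95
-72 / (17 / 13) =-936 / 17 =-55.06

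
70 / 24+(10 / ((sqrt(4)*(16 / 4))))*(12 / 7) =425 / 84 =5.06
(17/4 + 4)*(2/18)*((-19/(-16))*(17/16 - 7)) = -19855/3072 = -6.46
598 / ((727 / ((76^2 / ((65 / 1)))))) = 73.09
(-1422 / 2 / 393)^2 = 3.27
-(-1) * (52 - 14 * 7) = -46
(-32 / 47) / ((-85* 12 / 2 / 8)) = 128 / 11985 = 0.01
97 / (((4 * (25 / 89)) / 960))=414384 / 5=82876.80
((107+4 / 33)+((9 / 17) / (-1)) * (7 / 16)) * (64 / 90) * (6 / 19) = 3837764 / 159885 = 24.00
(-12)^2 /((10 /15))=216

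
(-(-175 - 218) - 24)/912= 123/304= 0.40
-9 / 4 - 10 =-49 / 4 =-12.25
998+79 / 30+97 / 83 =2494487 / 2490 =1001.80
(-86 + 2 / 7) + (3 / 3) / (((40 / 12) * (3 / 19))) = -5867 / 70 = -83.81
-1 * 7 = -7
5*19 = 95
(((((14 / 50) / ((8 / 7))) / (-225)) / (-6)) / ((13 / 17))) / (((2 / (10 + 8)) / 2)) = 833 / 195000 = 0.00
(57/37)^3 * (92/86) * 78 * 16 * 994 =10567770385536/2178079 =4851876.53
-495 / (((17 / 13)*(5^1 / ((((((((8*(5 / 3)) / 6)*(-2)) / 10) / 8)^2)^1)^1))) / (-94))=6721 / 306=21.96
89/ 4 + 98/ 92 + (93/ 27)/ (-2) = 17879/ 828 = 21.59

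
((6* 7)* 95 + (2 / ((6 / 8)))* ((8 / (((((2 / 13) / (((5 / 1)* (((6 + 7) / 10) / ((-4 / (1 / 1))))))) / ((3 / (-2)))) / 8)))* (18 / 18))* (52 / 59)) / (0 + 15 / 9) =1128054 / 295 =3823.91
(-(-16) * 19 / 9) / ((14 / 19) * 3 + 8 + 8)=1.85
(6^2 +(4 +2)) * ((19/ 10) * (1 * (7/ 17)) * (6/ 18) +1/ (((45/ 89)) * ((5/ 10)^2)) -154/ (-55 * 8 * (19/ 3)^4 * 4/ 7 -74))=10039429023029/ 29249382045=343.24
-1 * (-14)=14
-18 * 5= -90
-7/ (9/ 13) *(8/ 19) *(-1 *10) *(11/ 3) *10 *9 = 800800/ 57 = 14049.12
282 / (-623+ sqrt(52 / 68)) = -1493331 / 3299090 - 141 * sqrt(221) / 3299090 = -0.45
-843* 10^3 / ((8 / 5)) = -526875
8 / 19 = 0.42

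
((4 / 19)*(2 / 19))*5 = 40 / 361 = 0.11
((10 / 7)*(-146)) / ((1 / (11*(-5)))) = 80300 / 7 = 11471.43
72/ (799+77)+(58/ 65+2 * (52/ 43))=692312/ 204035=3.39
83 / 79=1.05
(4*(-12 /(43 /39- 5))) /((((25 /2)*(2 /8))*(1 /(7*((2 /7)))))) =7.88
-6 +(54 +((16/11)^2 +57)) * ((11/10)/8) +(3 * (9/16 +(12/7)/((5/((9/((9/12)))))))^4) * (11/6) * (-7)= -5689866037070441/309084160000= -18408.79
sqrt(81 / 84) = 0.98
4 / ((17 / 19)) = 76 / 17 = 4.47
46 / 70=23 / 35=0.66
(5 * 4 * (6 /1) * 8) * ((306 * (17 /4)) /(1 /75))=93636000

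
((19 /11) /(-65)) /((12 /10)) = -19 /858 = -0.02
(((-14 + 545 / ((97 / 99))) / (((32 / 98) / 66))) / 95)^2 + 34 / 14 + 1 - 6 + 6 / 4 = 50633701597478607 / 38042468800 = 1330978.33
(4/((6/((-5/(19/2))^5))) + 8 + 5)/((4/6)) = 96367861/4952198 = 19.46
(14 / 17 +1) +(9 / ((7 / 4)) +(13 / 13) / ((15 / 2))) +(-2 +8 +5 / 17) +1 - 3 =20338 / 1785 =11.39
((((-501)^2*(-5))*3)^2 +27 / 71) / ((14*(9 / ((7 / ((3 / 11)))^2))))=15786338857642661 / 213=74114266937289.49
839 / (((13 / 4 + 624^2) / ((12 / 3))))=13424 / 1557517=0.01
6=6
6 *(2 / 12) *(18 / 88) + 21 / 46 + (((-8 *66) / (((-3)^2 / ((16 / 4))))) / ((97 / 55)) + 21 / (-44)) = -19565257 / 147246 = -132.87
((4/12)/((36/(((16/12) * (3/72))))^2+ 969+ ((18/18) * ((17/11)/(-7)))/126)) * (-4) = -12936/4083309829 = -0.00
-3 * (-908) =2724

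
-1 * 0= 0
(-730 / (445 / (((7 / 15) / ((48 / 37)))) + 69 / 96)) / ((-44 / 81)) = 122517360 / 112846327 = 1.09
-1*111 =-111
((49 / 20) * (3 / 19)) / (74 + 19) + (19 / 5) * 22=83.60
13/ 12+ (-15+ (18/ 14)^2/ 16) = -32489/ 2352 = -13.81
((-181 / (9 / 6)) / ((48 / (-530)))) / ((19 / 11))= 527615 / 684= 771.37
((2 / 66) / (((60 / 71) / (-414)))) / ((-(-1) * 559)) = -1633 / 61490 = -0.03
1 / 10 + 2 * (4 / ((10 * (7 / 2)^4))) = 2529 / 24010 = 0.11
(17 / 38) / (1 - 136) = -17 / 5130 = -0.00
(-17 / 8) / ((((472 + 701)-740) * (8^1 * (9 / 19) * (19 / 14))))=-119 / 124704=-0.00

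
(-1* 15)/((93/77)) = -385/31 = -12.42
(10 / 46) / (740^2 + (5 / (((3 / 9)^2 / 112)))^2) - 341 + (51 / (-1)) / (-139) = -5651756519221 / 16591918480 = -340.63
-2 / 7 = -0.29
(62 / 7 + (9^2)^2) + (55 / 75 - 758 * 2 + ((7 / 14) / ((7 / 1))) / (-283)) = 42913471 / 8490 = 5054.59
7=7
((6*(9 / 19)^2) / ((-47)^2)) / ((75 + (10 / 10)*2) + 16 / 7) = 1134 / 147528065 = 0.00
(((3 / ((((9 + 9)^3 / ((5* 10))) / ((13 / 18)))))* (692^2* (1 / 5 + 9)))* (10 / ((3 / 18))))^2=12812880385670560000 / 531441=24109694934471.67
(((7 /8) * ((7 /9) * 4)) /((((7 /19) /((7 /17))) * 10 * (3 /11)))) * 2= 10241 /4590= 2.23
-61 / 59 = -1.03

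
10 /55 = 2 /11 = 0.18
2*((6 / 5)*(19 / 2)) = 114 / 5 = 22.80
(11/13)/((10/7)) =77/130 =0.59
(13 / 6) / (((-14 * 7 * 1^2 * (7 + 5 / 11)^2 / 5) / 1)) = -7865 / 3953712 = -0.00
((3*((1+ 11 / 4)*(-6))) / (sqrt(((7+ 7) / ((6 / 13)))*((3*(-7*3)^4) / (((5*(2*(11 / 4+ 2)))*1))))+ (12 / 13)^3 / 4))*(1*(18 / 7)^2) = 12172258800 / 51676096573171 - 5864572935*sqrt(17290) / 1054614215779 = -0.73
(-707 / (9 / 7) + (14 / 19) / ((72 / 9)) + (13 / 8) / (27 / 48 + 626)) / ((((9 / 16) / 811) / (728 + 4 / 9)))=-80178960165691024 / 138856275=-577424103.92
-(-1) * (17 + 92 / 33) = 19.79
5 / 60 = 1 / 12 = 0.08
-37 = -37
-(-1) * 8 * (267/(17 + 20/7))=14952/139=107.57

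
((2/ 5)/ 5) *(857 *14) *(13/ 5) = 311948/ 125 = 2495.58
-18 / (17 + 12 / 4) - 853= -8539 / 10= -853.90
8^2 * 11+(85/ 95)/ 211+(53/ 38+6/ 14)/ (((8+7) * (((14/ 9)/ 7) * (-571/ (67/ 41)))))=1850070856457/ 2627931572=704.00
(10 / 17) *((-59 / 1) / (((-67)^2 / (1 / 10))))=-59 / 76313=-0.00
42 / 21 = 2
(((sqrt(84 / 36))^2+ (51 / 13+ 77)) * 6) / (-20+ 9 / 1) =-6494 / 143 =-45.41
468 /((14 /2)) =468 /7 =66.86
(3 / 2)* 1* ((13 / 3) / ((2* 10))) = 13 / 40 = 0.32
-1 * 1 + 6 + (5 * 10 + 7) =62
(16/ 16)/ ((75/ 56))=56/ 75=0.75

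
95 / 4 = 23.75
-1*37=-37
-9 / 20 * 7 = -63 / 20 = -3.15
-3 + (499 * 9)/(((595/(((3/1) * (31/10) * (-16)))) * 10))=-1715277/14875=-115.31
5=5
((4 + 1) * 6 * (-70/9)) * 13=-9100/3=-3033.33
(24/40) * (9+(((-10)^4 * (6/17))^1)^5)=2332800000000000038336139/7099285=328596471334789353.90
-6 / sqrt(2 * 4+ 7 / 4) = -4 * sqrt(39) / 13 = -1.92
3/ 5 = 0.60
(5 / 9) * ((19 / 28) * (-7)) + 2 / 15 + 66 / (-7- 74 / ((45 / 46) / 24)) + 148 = 715750493 / 4920660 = 145.46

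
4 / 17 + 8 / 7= 164 / 119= 1.38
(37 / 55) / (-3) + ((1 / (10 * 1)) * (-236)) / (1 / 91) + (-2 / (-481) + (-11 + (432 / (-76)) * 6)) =-3306788884 / 1507935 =-2192.93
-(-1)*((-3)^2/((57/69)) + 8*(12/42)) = 1753/133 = 13.18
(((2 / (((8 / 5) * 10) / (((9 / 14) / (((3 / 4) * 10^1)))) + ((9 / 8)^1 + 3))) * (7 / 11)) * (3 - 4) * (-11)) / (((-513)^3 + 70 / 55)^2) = 40656 / 10098577350592789314811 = 0.00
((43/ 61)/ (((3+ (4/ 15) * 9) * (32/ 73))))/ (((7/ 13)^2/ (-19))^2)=161823627095/ 126542304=1278.81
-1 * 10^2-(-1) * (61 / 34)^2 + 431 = 386357 / 1156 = 334.22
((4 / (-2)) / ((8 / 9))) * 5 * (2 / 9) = -5 / 2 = -2.50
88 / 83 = 1.06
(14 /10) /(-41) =-7 /205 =-0.03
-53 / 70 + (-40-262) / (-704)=-0.33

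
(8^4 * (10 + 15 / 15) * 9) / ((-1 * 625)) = -405504 / 625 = -648.81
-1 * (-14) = 14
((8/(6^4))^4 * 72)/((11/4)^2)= 8/578739249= 0.00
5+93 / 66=141 / 22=6.41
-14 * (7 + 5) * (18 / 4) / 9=-84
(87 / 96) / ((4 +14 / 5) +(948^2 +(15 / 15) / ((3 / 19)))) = 435 / 431384224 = 0.00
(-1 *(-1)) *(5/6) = 5/6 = 0.83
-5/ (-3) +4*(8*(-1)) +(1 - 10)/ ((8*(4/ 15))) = -34.55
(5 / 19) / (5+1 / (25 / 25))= 5 / 114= 0.04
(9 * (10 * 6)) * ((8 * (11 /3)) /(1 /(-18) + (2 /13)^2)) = -48185280 /97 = -496755.46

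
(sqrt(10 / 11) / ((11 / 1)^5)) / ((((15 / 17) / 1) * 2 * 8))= 17 * sqrt(110) / 425174640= 0.00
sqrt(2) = 1.41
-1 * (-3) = 3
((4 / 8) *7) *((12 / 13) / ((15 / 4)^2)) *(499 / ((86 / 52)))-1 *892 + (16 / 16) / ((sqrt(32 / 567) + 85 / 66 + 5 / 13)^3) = -5447677067037618482055689347196 / 6623794199426600428052764575-53508935762912536530624 *sqrt(14) / 2053889674240806334279927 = -822.54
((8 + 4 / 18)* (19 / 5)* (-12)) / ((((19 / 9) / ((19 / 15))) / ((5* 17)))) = -95608 / 5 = -19121.60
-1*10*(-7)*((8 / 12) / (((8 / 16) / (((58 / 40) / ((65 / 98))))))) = 39788 / 195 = 204.04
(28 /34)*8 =6.59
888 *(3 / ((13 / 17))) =45288 / 13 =3483.69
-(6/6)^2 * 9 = -9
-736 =-736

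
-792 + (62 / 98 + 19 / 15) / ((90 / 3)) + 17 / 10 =-17424719 / 22050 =-790.24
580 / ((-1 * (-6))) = 290 / 3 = 96.67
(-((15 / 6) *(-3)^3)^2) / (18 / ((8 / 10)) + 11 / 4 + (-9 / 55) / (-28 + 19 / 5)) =-24257475 / 134467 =-180.40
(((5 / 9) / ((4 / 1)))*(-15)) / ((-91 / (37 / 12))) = 925 / 13104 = 0.07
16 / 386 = 8 / 193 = 0.04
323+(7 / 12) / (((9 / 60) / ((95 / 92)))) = 270769 / 828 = 327.02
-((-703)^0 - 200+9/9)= 198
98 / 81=1.21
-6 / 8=-3 / 4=-0.75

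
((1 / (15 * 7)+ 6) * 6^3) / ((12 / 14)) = 7572 / 5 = 1514.40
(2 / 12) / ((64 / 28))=7 / 96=0.07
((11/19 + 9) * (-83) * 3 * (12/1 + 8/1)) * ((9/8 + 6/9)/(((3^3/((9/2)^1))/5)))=-8119475/114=-71223.46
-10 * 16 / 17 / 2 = -80 / 17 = -4.71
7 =7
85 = 85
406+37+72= 515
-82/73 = -1.12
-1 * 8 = -8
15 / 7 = 2.14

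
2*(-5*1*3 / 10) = -3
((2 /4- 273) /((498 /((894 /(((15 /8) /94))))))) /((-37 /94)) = 62305.64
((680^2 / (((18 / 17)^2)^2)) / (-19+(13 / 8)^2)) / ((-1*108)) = 38620110400 / 185472909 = 208.23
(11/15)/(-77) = -1/105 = -0.01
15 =15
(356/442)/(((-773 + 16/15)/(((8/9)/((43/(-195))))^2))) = -0.02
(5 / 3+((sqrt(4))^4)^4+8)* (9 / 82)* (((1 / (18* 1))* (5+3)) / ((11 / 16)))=6292384 / 1353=4650.69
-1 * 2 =-2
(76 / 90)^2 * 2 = 2888 / 2025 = 1.43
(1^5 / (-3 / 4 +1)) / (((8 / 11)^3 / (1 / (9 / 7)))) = 9317 / 1152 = 8.09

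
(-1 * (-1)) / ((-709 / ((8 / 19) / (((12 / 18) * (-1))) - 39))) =753 / 13471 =0.06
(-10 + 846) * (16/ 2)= 6688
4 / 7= 0.57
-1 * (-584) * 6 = 3504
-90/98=-45/49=-0.92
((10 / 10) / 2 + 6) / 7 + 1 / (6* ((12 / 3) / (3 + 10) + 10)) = 5317 / 5628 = 0.94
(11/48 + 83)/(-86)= -3995/4128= -0.97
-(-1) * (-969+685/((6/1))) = -5129/6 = -854.83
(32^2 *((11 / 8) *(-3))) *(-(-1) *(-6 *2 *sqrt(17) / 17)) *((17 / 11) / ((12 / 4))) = 1536 *sqrt(17) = 6333.09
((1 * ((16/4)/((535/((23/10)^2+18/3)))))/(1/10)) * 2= 4516/2675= 1.69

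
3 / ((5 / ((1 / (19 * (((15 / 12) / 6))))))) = 72 / 475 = 0.15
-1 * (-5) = 5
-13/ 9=-1.44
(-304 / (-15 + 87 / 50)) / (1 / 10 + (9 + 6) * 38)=152000 / 3779763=0.04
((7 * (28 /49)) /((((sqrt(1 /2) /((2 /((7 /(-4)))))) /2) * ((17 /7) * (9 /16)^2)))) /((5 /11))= -180224 * sqrt(2) /6885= -37.02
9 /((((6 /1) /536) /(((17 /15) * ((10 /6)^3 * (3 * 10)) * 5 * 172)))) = 979540000 /9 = 108837777.78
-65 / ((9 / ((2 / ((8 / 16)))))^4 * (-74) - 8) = 8320 / 243781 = 0.03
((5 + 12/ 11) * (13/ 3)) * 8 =211.15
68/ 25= 2.72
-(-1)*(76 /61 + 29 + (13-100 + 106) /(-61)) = 1826 /61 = 29.93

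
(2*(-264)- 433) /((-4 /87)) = 83607 /4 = 20901.75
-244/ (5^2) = -244/ 25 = -9.76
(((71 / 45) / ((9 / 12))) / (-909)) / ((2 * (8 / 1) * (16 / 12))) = -71 / 654480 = -0.00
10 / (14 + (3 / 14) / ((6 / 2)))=140 / 197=0.71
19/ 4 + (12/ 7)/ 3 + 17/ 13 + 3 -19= -3411/ 364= -9.37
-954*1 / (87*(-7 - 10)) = 318 / 493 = 0.65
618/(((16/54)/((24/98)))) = 25029/49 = 510.80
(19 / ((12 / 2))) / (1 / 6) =19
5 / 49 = 0.10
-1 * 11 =-11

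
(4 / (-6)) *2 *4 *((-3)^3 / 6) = 24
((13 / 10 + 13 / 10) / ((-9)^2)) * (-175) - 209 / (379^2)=-65373584 / 11634921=-5.62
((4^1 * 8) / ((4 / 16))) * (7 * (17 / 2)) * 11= 83776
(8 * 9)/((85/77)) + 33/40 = 44913/680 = 66.05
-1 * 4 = -4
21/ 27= 7/ 9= 0.78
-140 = -140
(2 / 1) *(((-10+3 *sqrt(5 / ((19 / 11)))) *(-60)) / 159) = 400 / 53 -120 *sqrt(1045) / 1007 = 3.69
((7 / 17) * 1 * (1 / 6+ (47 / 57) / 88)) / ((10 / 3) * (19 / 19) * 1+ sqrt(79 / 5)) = -154525 / 2998732+ 18543 * sqrt(395) / 5997464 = 0.01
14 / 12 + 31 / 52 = 275 / 156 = 1.76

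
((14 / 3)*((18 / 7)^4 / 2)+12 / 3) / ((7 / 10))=363640 / 2401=151.45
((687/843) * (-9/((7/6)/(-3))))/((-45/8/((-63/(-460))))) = -74196/161575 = -0.46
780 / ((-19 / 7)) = -5460 / 19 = -287.37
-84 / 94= -42 / 47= -0.89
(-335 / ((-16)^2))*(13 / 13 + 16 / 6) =-3685 / 768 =-4.80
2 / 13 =0.15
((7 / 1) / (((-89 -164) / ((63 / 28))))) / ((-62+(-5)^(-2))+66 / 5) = 0.00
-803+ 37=-766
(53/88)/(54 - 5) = 53/4312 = 0.01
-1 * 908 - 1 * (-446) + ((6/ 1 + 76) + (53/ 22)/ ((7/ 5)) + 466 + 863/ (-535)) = 7094413/ 82390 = 86.11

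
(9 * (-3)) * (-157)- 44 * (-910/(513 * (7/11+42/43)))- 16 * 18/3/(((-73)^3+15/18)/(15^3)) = 559679802689131/130515701949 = 4288.22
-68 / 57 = -1.19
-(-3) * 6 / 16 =9 / 8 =1.12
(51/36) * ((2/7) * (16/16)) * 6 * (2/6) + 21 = 458/21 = 21.81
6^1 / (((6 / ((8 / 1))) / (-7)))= -56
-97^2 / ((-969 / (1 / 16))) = 9409 / 15504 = 0.61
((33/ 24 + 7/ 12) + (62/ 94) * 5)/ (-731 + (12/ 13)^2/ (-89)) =-89178089/ 12402489720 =-0.01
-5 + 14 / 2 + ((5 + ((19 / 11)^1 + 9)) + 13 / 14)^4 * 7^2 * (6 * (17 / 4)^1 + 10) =3073320359558551 / 22957088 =133872395.30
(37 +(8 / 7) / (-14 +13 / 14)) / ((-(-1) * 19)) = 6755 / 3477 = 1.94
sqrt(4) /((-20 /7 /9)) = -63 /10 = -6.30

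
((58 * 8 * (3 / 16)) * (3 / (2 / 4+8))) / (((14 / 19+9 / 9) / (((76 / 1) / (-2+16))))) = 125628 / 1309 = 95.97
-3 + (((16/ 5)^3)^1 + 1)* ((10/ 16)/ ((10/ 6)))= 9663/ 1000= 9.66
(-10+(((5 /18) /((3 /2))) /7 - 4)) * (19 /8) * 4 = -50179 /378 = -132.75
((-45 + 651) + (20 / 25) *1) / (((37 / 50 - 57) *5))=-6068 / 2813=-2.16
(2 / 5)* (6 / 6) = 2 / 5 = 0.40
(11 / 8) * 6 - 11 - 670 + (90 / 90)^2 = -2687 / 4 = -671.75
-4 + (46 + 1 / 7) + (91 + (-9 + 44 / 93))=81125 / 651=124.62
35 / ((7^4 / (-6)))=-30 / 343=-0.09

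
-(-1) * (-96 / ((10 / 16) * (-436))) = 192 / 545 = 0.35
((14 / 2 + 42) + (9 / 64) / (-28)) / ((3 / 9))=263397 / 1792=146.98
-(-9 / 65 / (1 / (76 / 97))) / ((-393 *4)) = -57 / 825955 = -0.00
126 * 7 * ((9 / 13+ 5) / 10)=32634 / 65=502.06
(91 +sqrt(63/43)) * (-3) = -273-9 * sqrt(301)/43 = -276.63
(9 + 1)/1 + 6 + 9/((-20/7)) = 257/20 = 12.85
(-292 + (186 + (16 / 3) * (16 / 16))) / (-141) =302 / 423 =0.71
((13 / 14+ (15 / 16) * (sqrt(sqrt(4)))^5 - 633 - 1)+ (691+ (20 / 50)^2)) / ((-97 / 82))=-833571 / 16975 - 615 * sqrt(2) / 194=-53.59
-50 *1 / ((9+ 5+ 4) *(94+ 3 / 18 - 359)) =50 / 4767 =0.01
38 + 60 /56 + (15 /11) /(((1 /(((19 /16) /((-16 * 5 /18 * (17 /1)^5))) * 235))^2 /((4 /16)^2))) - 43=-159865413267606749695 /40693014288026304512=-3.93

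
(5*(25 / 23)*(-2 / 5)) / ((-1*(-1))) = -50 / 23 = -2.17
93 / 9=31 / 3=10.33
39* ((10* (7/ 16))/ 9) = 455/ 24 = 18.96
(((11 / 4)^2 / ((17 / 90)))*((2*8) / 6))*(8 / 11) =1320 / 17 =77.65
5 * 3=15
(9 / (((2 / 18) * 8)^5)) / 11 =531441 / 360448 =1.47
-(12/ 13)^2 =-144/ 169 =-0.85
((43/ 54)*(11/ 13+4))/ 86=7/ 156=0.04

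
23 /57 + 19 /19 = 80 /57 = 1.40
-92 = -92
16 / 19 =0.84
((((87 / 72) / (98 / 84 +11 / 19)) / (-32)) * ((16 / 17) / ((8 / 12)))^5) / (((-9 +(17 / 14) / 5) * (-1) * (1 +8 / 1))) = -266595840 / 173204095859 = -0.00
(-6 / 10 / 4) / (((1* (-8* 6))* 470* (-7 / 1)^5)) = -1 / 2527772800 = -0.00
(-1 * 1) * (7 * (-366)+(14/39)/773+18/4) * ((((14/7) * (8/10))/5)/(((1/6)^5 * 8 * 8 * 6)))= 4163450679/251225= 16572.60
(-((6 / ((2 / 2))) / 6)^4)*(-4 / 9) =4 / 9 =0.44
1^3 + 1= 2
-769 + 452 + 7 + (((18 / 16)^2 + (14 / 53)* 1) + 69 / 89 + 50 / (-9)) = -851099099 / 2716992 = -313.25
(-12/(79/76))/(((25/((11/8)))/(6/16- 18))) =88407/7900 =11.19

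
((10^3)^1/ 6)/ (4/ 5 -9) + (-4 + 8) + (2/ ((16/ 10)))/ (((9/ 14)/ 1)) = -10613/ 738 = -14.38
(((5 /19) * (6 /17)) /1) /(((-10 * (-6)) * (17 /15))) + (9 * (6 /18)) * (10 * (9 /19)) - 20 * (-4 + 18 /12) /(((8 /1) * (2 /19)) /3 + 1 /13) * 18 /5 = 301227807 /582046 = 517.53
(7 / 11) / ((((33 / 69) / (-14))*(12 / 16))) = -24.84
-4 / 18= -0.22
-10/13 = -0.77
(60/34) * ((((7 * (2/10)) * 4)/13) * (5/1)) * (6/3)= 1680/221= 7.60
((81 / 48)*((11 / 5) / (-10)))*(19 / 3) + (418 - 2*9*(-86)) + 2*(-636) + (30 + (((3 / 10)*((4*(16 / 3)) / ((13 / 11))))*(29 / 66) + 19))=23182481 / 31200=743.03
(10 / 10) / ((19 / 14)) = 0.74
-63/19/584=-63/11096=-0.01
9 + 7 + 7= 23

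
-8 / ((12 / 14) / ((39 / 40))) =-91 / 10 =-9.10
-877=-877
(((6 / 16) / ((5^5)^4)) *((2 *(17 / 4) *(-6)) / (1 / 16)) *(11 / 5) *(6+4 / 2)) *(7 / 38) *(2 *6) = -1130976 / 9059906005859375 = -0.00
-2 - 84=-86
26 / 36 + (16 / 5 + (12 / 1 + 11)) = 2423 / 90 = 26.92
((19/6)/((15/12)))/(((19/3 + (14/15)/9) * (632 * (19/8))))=18/68651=0.00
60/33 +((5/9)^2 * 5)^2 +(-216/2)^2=11668.20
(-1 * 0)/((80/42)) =0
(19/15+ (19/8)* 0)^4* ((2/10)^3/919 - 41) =-204598496518/1938515625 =-105.54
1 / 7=0.14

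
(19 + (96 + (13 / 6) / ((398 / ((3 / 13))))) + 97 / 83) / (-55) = -1535023 / 726748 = -2.11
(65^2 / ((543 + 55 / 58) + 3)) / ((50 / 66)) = 323466 / 31723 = 10.20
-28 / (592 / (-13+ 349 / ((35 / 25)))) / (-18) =0.62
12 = 12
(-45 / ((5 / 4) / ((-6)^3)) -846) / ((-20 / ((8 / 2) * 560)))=-776160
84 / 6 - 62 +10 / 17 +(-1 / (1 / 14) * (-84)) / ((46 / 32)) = 301334 / 391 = 770.68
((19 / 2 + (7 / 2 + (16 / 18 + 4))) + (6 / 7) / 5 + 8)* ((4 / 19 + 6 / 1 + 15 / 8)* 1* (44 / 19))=110977471 / 227430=487.96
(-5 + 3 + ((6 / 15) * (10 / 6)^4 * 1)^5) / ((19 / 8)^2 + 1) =62053691596672 / 1481883370425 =41.87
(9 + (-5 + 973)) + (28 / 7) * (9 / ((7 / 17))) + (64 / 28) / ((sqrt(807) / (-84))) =7451 / 7 - 64 * sqrt(807) / 269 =1057.67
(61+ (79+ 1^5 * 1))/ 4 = 141/ 4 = 35.25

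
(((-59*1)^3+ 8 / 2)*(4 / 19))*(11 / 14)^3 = -273354125 / 13034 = -20972.39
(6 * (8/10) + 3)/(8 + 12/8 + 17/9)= 702/1025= 0.68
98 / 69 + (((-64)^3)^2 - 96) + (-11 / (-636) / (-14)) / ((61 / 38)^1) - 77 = 143077523619902791 / 2082052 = 68719476564.42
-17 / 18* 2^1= -17 / 9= -1.89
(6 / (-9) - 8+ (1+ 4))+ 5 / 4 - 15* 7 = -107.42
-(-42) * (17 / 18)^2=2023 / 54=37.46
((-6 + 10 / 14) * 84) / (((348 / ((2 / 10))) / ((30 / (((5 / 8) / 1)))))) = -1776 / 145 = -12.25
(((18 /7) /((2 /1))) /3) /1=3 /7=0.43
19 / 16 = 1.19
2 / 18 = 1 / 9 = 0.11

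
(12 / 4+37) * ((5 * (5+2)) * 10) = 14000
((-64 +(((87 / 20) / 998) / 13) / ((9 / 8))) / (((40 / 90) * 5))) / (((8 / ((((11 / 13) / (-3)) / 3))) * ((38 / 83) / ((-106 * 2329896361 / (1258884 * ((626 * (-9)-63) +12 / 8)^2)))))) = -22216111561171613 / 4969048183293031200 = -0.00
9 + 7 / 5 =52 / 5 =10.40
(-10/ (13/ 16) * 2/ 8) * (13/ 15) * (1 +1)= -16/ 3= -5.33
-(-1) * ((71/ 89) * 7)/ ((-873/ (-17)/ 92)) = 777308/ 77697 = 10.00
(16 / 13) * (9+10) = 304 / 13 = 23.38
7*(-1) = -7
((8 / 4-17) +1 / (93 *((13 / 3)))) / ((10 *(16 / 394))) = -297667 / 8060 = -36.93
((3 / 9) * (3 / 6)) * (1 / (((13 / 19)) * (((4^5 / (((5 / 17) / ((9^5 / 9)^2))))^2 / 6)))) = 475 / 7299973093278473662758912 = 0.00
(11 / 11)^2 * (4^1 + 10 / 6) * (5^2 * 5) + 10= 2155 / 3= 718.33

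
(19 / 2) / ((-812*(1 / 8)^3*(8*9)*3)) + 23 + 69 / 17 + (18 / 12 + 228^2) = 9692743219 / 186354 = 52012.53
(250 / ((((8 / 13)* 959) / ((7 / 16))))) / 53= 1625 / 464704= 0.00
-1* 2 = -2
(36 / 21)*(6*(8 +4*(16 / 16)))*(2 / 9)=192 / 7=27.43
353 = 353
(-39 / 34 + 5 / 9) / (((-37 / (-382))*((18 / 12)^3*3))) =-276568 / 458541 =-0.60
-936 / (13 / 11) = -792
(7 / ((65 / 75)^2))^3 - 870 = -292339455 / 4826809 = -60.57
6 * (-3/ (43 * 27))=-2/ 129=-0.02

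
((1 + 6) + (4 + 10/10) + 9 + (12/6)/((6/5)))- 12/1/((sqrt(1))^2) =10.67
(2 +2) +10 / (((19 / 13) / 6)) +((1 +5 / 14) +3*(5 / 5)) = 13143 / 266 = 49.41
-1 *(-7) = 7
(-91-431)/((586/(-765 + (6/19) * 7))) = 3782673/5567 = 679.48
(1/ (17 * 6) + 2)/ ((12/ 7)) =1435/ 1224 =1.17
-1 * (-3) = 3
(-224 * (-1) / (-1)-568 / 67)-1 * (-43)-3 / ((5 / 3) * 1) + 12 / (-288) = -191.32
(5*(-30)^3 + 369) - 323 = -134954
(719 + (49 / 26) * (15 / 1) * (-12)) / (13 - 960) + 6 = 68929 / 12311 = 5.60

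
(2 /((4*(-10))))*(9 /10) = -9 /200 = -0.04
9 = 9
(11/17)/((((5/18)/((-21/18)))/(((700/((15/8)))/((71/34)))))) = -34496/71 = -485.86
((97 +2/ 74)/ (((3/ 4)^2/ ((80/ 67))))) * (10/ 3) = 45952000/ 66933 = 686.54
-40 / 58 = -20 / 29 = -0.69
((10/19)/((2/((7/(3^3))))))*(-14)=-0.96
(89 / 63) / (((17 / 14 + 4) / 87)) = 5162 / 219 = 23.57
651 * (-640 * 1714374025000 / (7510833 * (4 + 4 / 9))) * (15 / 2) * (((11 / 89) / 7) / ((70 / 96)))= -8746246454400000 / 2250721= -3885975407.17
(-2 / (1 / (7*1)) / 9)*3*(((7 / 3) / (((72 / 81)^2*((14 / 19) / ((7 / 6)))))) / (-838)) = 2793 / 107264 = 0.03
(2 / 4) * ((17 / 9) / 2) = 17 / 36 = 0.47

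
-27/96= -9/32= -0.28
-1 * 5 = -5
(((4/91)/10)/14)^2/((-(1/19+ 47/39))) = -57/727262900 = -0.00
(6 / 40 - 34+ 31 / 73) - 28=-89681 / 1460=-61.43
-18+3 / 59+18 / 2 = -528 / 59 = -8.95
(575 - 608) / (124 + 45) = -33 / 169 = -0.20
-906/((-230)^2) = -0.02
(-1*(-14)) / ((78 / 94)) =658 / 39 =16.87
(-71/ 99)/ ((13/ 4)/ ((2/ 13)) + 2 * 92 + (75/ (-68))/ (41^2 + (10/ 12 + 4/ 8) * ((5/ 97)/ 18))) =-42511013144/ 12158934143697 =-0.00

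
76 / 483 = 0.16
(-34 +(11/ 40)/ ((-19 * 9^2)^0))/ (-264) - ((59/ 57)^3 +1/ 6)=-748305521/ 651879360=-1.15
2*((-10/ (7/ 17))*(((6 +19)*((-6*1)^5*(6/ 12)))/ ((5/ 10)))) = 66096000/ 7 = 9442285.71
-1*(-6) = 6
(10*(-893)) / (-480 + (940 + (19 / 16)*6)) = -19.12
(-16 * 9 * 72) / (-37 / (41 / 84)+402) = -23616 / 743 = -31.78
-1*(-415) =415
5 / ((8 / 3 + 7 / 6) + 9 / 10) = 75 / 71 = 1.06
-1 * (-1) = 1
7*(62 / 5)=434 / 5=86.80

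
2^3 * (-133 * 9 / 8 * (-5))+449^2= 207586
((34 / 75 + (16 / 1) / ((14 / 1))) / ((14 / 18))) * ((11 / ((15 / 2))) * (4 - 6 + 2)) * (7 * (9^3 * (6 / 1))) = 0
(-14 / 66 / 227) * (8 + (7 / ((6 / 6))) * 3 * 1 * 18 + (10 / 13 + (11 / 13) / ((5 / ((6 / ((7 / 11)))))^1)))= -58902 / 162305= -0.36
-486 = -486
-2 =-2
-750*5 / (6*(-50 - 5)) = 125 / 11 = 11.36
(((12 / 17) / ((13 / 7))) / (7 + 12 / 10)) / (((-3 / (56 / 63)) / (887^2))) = -881181280 / 81549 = -10805.54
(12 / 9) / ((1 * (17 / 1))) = 4 / 51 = 0.08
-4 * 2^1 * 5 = -40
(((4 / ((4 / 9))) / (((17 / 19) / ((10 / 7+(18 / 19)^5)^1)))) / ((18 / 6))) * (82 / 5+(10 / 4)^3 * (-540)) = -4798506907239 / 77540995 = -61883.48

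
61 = 61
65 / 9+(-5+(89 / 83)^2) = 209069 / 62001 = 3.37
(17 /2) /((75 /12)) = 34 /25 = 1.36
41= 41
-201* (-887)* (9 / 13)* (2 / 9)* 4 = 1426296 / 13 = 109715.08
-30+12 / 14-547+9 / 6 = -574.64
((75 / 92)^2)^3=177978515625 / 606355001344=0.29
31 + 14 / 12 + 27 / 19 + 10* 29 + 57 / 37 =325.13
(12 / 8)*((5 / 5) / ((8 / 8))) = 3 / 2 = 1.50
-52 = -52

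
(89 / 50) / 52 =0.03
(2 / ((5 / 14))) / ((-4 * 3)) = -7 / 15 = -0.47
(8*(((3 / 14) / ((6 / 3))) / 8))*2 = 0.21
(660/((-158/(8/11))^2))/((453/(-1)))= -0.00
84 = 84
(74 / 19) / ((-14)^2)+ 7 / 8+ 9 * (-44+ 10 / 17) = -49356311 / 126616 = -389.81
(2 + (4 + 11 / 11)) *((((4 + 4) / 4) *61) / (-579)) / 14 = -61 / 579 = -0.11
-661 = -661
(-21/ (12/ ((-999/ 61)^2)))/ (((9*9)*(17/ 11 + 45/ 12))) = -948717/ 866993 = -1.09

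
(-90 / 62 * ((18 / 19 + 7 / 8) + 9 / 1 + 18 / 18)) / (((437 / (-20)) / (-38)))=-404325 / 13547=-29.85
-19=-19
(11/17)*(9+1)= 110/17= 6.47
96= 96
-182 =-182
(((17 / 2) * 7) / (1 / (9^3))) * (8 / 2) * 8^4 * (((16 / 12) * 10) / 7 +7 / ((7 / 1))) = 2064310272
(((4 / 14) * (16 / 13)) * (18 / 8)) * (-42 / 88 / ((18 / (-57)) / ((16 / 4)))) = 4.78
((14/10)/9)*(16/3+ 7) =259/135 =1.92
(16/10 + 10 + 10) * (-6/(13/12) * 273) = -163296/5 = -32659.20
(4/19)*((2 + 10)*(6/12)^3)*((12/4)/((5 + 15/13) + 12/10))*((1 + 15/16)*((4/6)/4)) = 6045/145312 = 0.04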